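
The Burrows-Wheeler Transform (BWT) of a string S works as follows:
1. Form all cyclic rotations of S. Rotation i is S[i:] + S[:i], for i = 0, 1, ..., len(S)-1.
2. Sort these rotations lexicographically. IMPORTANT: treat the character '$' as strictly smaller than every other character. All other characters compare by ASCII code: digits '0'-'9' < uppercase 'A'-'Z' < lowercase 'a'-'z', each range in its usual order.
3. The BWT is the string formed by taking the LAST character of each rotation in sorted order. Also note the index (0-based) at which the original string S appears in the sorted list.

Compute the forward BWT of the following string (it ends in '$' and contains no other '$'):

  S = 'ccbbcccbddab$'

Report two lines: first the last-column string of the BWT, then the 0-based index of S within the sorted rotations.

All 13 rotations (rotation i = S[i:]+S[:i]):
  rot[0] = ccbbcccbddab$
  rot[1] = cbbcccbddab$c
  rot[2] = bbcccbddab$cc
  rot[3] = bcccbddab$ccb
  rot[4] = cccbddab$ccbb
  rot[5] = ccbddab$ccbbc
  rot[6] = cbddab$ccbbcc
  rot[7] = bddab$ccbbccc
  rot[8] = ddab$ccbbcccb
  rot[9] = dab$ccbbcccbd
  rot[10] = ab$ccbbcccbdd
  rot[11] = b$ccbbcccbdda
  rot[12] = $ccbbcccbddab
Sorted (with $ < everything):
  sorted[0] = $ccbbcccbddab  (last char: 'b')
  sorted[1] = ab$ccbbcccbdd  (last char: 'd')
  sorted[2] = b$ccbbcccbdda  (last char: 'a')
  sorted[3] = bbcccbddab$cc  (last char: 'c')
  sorted[4] = bcccbddab$ccb  (last char: 'b')
  sorted[5] = bddab$ccbbccc  (last char: 'c')
  sorted[6] = cbbcccbddab$c  (last char: 'c')
  sorted[7] = cbddab$ccbbcc  (last char: 'c')
  sorted[8] = ccbbcccbddab$  (last char: '$')
  sorted[9] = ccbddab$ccbbc  (last char: 'c')
  sorted[10] = cccbddab$ccbb  (last char: 'b')
  sorted[11] = dab$ccbbcccbd  (last char: 'd')
  sorted[12] = ddab$ccbbcccb  (last char: 'b')
Last column: bdacbccc$cbdb
Original string S is at sorted index 8

Answer: bdacbccc$cbdb
8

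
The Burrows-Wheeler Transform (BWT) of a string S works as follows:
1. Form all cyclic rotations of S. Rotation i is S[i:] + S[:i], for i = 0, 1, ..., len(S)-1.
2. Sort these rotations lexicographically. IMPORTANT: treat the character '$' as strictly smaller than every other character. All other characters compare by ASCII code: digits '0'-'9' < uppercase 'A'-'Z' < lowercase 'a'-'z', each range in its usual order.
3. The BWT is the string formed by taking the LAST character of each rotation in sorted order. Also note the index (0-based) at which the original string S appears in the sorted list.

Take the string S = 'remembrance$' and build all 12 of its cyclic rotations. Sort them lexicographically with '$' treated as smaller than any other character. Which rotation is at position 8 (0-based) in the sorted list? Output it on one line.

All 12 rotations (rotation i = S[i:]+S[:i]):
  rot[0] = remembrance$
  rot[1] = emembrance$r
  rot[2] = membrance$re
  rot[3] = embrance$rem
  rot[4] = mbrance$reme
  rot[5] = brance$remem
  rot[6] = rance$rememb
  rot[7] = ance$remembr
  rot[8] = nce$remembra
  rot[9] = ce$remembran
  rot[10] = e$remembranc
  rot[11] = $remembrance
Sorted (with $ < everything):
  sorted[0] = $remembrance
  sorted[1] = ance$remembr
  sorted[2] = brance$remem
  sorted[3] = ce$remembran
  sorted[4] = e$remembranc
  sorted[5] = embrance$rem
  sorted[6] = emembrance$r
  sorted[7] = mbrance$reme
  sorted[8] = membrance$re
  sorted[9] = nce$remembra
  sorted[10] = rance$rememb
  sorted[11] = remembrance$
sorted[8] = membrance$re

Answer: membrance$re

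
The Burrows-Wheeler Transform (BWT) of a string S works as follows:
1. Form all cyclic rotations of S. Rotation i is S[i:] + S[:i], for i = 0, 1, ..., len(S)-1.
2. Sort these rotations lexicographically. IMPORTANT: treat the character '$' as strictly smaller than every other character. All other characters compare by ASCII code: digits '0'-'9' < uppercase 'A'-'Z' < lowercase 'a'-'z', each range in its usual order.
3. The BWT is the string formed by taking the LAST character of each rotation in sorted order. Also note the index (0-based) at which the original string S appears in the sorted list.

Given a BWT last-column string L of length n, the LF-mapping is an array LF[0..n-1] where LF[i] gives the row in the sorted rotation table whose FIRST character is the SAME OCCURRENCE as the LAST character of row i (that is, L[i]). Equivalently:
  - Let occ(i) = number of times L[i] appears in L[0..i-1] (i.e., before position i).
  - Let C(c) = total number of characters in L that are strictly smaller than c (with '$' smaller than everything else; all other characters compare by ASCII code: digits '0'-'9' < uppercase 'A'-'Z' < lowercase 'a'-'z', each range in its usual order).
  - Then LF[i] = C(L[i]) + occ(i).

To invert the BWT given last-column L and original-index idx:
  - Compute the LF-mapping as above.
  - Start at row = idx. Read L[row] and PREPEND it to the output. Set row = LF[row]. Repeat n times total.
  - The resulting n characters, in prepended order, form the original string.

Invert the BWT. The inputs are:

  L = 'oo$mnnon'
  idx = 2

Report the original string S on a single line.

Answer: nnoomno$

Derivation:
LF mapping: 5 6 0 1 2 3 7 4
Walk LF starting at row 2, prepending L[row]:
  step 1: row=2, L[2]='$', prepend. Next row=LF[2]=0
  step 2: row=0, L[0]='o', prepend. Next row=LF[0]=5
  step 3: row=5, L[5]='n', prepend. Next row=LF[5]=3
  step 4: row=3, L[3]='m', prepend. Next row=LF[3]=1
  step 5: row=1, L[1]='o', prepend. Next row=LF[1]=6
  step 6: row=6, L[6]='o', prepend. Next row=LF[6]=7
  step 7: row=7, L[7]='n', prepend. Next row=LF[7]=4
  step 8: row=4, L[4]='n', prepend. Next row=LF[4]=2
Reversed output: nnoomno$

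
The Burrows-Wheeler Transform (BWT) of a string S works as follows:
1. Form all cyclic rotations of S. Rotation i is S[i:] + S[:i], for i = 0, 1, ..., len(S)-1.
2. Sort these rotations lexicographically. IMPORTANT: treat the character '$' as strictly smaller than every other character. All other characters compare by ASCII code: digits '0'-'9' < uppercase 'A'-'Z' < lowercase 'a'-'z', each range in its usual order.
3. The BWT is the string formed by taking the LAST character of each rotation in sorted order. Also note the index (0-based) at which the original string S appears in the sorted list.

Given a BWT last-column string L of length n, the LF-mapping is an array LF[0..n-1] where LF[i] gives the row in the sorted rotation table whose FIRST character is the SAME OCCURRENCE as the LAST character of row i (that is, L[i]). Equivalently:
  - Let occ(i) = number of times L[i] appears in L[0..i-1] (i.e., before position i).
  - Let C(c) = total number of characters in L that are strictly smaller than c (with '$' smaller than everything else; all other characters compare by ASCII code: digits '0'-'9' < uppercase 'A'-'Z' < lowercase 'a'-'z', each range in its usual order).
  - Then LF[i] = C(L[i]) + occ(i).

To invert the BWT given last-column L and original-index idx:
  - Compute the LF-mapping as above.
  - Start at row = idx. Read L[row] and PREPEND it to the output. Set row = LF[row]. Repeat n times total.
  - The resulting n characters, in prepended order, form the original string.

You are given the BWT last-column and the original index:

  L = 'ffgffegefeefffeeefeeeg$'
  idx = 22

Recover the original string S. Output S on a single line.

Answer: ggefeffeefffeefeegeeff$

Derivation:
LF mapping: 11 12 20 13 14 1 21 2 15 3 4 16 17 18 5 6 7 19 8 9 10 22 0
Walk LF starting at row 22, prepending L[row]:
  step 1: row=22, L[22]='$', prepend. Next row=LF[22]=0
  step 2: row=0, L[0]='f', prepend. Next row=LF[0]=11
  step 3: row=11, L[11]='f', prepend. Next row=LF[11]=16
  step 4: row=16, L[16]='e', prepend. Next row=LF[16]=7
  step 5: row=7, L[7]='e', prepend. Next row=LF[7]=2
  step 6: row=2, L[2]='g', prepend. Next row=LF[2]=20
  step 7: row=20, L[20]='e', prepend. Next row=LF[20]=10
  step 8: row=10, L[10]='e', prepend. Next row=LF[10]=4
  step 9: row=4, L[4]='f', prepend. Next row=LF[4]=14
  step 10: row=14, L[14]='e', prepend. Next row=LF[14]=5
  step 11: row=5, L[5]='e', prepend. Next row=LF[5]=1
  step 12: row=1, L[1]='f', prepend. Next row=LF[1]=12
  step 13: row=12, L[12]='f', prepend. Next row=LF[12]=17
  step 14: row=17, L[17]='f', prepend. Next row=LF[17]=19
  step 15: row=19, L[19]='e', prepend. Next row=LF[19]=9
  step 16: row=9, L[9]='e', prepend. Next row=LF[9]=3
  step 17: row=3, L[3]='f', prepend. Next row=LF[3]=13
  step 18: row=13, L[13]='f', prepend. Next row=LF[13]=18
  step 19: row=18, L[18]='e', prepend. Next row=LF[18]=8
  step 20: row=8, L[8]='f', prepend. Next row=LF[8]=15
  step 21: row=15, L[15]='e', prepend. Next row=LF[15]=6
  step 22: row=6, L[6]='g', prepend. Next row=LF[6]=21
  step 23: row=21, L[21]='g', prepend. Next row=LF[21]=22
Reversed output: ggefeffeefffeefeegeeff$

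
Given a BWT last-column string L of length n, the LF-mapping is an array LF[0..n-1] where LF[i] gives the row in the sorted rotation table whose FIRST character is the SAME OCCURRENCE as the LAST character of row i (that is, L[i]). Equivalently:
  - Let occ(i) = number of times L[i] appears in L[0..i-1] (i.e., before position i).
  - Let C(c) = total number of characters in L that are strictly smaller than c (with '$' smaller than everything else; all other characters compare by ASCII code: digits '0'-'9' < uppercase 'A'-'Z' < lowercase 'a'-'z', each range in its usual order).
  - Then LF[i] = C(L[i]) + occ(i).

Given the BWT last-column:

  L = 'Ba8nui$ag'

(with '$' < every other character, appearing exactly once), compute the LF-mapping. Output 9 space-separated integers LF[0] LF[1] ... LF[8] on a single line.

Char counts: '$':1, '8':1, 'B':1, 'a':2, 'g':1, 'i':1, 'n':1, 'u':1
C (first-col start): C('$')=0, C('8')=1, C('B')=2, C('a')=3, C('g')=5, C('i')=6, C('n')=7, C('u')=8
L[0]='B': occ=0, LF[0]=C('B')+0=2+0=2
L[1]='a': occ=0, LF[1]=C('a')+0=3+0=3
L[2]='8': occ=0, LF[2]=C('8')+0=1+0=1
L[3]='n': occ=0, LF[3]=C('n')+0=7+0=7
L[4]='u': occ=0, LF[4]=C('u')+0=8+0=8
L[5]='i': occ=0, LF[5]=C('i')+0=6+0=6
L[6]='$': occ=0, LF[6]=C('$')+0=0+0=0
L[7]='a': occ=1, LF[7]=C('a')+1=3+1=4
L[8]='g': occ=0, LF[8]=C('g')+0=5+0=5

Answer: 2 3 1 7 8 6 0 4 5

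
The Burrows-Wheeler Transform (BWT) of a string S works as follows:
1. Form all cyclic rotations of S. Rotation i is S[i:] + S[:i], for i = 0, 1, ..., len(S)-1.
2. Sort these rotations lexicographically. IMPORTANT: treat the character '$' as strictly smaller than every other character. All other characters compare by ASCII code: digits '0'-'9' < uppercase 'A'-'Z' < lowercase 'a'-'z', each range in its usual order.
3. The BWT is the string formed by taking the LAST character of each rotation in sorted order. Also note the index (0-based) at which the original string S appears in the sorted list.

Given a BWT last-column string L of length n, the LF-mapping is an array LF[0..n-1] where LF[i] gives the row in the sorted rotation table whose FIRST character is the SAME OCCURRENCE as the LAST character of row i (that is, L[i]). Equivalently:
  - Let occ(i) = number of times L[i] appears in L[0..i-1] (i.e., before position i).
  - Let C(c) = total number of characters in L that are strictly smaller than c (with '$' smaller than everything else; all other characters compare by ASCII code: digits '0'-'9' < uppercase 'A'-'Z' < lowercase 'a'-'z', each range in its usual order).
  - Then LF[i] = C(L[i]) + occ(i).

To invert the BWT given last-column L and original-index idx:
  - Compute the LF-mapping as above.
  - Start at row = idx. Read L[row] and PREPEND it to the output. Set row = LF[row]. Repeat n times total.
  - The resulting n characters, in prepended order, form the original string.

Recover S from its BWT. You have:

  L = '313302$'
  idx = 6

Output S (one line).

LF mapping: 4 2 5 6 1 3 0
Walk LF starting at row 6, prepending L[row]:
  step 1: row=6, L[6]='$', prepend. Next row=LF[6]=0
  step 2: row=0, L[0]='3', prepend. Next row=LF[0]=4
  step 3: row=4, L[4]='0', prepend. Next row=LF[4]=1
  step 4: row=1, L[1]='1', prepend. Next row=LF[1]=2
  step 5: row=2, L[2]='3', prepend. Next row=LF[2]=5
  step 6: row=5, L[5]='2', prepend. Next row=LF[5]=3
  step 7: row=3, L[3]='3', prepend. Next row=LF[3]=6
Reversed output: 323103$

Answer: 323103$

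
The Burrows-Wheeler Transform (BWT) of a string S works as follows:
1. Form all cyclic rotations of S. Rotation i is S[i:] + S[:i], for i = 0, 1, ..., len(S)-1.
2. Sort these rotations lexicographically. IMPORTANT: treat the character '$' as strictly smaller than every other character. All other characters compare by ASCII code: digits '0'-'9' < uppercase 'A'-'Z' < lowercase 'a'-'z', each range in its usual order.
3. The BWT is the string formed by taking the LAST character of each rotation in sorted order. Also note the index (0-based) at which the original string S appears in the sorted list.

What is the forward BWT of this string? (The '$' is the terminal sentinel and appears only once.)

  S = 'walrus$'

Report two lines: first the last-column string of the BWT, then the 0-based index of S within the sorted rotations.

All 7 rotations (rotation i = S[i:]+S[:i]):
  rot[0] = walrus$
  rot[1] = alrus$w
  rot[2] = lrus$wa
  rot[3] = rus$wal
  rot[4] = us$walr
  rot[5] = s$walru
  rot[6] = $walrus
Sorted (with $ < everything):
  sorted[0] = $walrus  (last char: 's')
  sorted[1] = alrus$w  (last char: 'w')
  sorted[2] = lrus$wa  (last char: 'a')
  sorted[3] = rus$wal  (last char: 'l')
  sorted[4] = s$walru  (last char: 'u')
  sorted[5] = us$walr  (last char: 'r')
  sorted[6] = walrus$  (last char: '$')
Last column: swalur$
Original string S is at sorted index 6

Answer: swalur$
6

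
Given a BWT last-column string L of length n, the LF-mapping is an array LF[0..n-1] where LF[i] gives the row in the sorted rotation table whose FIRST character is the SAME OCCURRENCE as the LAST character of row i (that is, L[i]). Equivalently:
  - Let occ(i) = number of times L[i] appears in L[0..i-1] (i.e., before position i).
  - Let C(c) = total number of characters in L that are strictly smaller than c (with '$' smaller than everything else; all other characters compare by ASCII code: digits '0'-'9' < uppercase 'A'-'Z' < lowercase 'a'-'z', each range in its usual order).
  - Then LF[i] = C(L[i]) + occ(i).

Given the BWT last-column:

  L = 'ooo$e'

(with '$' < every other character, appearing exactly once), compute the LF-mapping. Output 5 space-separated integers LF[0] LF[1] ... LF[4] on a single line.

Char counts: '$':1, 'e':1, 'o':3
C (first-col start): C('$')=0, C('e')=1, C('o')=2
L[0]='o': occ=0, LF[0]=C('o')+0=2+0=2
L[1]='o': occ=1, LF[1]=C('o')+1=2+1=3
L[2]='o': occ=2, LF[2]=C('o')+2=2+2=4
L[3]='$': occ=0, LF[3]=C('$')+0=0+0=0
L[4]='e': occ=0, LF[4]=C('e')+0=1+0=1

Answer: 2 3 4 0 1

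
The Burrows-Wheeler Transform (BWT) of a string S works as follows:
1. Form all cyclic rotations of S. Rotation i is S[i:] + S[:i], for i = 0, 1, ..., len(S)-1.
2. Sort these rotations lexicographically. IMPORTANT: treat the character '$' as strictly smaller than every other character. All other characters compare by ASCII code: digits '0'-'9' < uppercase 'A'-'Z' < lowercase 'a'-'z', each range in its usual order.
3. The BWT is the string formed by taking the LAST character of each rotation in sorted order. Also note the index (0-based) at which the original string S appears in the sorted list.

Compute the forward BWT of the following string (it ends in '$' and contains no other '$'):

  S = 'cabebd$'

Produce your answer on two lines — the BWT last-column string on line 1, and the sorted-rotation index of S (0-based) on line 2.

Answer: dcea$bb
4

Derivation:
All 7 rotations (rotation i = S[i:]+S[:i]):
  rot[0] = cabebd$
  rot[1] = abebd$c
  rot[2] = bebd$ca
  rot[3] = ebd$cab
  rot[4] = bd$cabe
  rot[5] = d$cabeb
  rot[6] = $cabebd
Sorted (with $ < everything):
  sorted[0] = $cabebd  (last char: 'd')
  sorted[1] = abebd$c  (last char: 'c')
  sorted[2] = bd$cabe  (last char: 'e')
  sorted[3] = bebd$ca  (last char: 'a')
  sorted[4] = cabebd$  (last char: '$')
  sorted[5] = d$cabeb  (last char: 'b')
  sorted[6] = ebd$cab  (last char: 'b')
Last column: dcea$bb
Original string S is at sorted index 4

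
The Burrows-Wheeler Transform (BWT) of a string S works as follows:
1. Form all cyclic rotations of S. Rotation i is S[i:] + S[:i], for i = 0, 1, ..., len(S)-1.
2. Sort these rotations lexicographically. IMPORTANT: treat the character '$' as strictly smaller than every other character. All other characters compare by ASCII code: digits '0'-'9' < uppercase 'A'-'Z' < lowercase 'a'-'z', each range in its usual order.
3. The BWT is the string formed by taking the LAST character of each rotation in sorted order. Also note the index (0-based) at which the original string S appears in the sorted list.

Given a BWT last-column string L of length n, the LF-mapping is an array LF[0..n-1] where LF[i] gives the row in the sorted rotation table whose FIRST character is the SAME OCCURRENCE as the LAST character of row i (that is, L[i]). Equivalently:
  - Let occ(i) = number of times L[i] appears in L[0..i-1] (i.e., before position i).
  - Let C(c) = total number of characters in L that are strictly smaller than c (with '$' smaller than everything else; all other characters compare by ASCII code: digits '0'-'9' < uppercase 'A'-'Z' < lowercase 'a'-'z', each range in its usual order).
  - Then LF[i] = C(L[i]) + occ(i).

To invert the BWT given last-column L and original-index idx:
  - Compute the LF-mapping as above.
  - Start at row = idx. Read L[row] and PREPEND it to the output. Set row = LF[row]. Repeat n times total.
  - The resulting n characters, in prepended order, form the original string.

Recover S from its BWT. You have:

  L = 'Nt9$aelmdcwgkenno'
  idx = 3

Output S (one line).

Answer: acknowledgment9N$

Derivation:
LF mapping: 2 15 1 0 3 6 10 11 5 4 16 8 9 7 12 13 14
Walk LF starting at row 3, prepending L[row]:
  step 1: row=3, L[3]='$', prepend. Next row=LF[3]=0
  step 2: row=0, L[0]='N', prepend. Next row=LF[0]=2
  step 3: row=2, L[2]='9', prepend. Next row=LF[2]=1
  step 4: row=1, L[1]='t', prepend. Next row=LF[1]=15
  step 5: row=15, L[15]='n', prepend. Next row=LF[15]=13
  step 6: row=13, L[13]='e', prepend. Next row=LF[13]=7
  step 7: row=7, L[7]='m', prepend. Next row=LF[7]=11
  step 8: row=11, L[11]='g', prepend. Next row=LF[11]=8
  step 9: row=8, L[8]='d', prepend. Next row=LF[8]=5
  step 10: row=5, L[5]='e', prepend. Next row=LF[5]=6
  step 11: row=6, L[6]='l', prepend. Next row=LF[6]=10
  step 12: row=10, L[10]='w', prepend. Next row=LF[10]=16
  step 13: row=16, L[16]='o', prepend. Next row=LF[16]=14
  step 14: row=14, L[14]='n', prepend. Next row=LF[14]=12
  step 15: row=12, L[12]='k', prepend. Next row=LF[12]=9
  step 16: row=9, L[9]='c', prepend. Next row=LF[9]=4
  step 17: row=4, L[4]='a', prepend. Next row=LF[4]=3
Reversed output: acknowledgment9N$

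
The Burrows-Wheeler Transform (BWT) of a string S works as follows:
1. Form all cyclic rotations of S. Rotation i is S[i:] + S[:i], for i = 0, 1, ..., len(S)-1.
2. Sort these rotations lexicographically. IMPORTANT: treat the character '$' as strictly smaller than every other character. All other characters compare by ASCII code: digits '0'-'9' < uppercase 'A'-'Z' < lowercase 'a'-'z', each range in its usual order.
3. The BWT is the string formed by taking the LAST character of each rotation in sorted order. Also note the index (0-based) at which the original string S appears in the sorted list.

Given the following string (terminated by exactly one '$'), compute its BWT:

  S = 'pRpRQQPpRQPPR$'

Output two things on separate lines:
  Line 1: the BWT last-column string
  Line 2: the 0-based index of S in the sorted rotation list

All 14 rotations (rotation i = S[i:]+S[:i]):
  rot[0] = pRpRQQPpRQPPR$
  rot[1] = RpRQQPpRQPPR$p
  rot[2] = pRQQPpRQPPR$pR
  rot[3] = RQQPpRQPPR$pRp
  rot[4] = QQPpRQPPR$pRpR
  rot[5] = QPpRQPPR$pRpRQ
  rot[6] = PpRQPPR$pRpRQQ
  rot[7] = pRQPPR$pRpRQQP
  rot[8] = RQPPR$pRpRQQPp
  rot[9] = QPPR$pRpRQQPpR
  rot[10] = PPR$pRpRQQPpRQ
  rot[11] = PR$pRpRQQPpRQP
  rot[12] = R$pRpRQQPpRQPP
  rot[13] = $pRpRQQPpRQPPR
Sorted (with $ < everything):
  sorted[0] = $pRpRQQPpRQPPR  (last char: 'R')
  sorted[1] = PPR$pRpRQQPpRQ  (last char: 'Q')
  sorted[2] = PR$pRpRQQPpRQP  (last char: 'P')
  sorted[3] = PpRQPPR$pRpRQQ  (last char: 'Q')
  sorted[4] = QPPR$pRpRQQPpR  (last char: 'R')
  sorted[5] = QPpRQPPR$pRpRQ  (last char: 'Q')
  sorted[6] = QQPpRQPPR$pRpR  (last char: 'R')
  sorted[7] = R$pRpRQQPpRQPP  (last char: 'P')
  sorted[8] = RQPPR$pRpRQQPp  (last char: 'p')
  sorted[9] = RQQPpRQPPR$pRp  (last char: 'p')
  sorted[10] = RpRQQPpRQPPR$p  (last char: 'p')
  sorted[11] = pRQPPR$pRpRQQP  (last char: 'P')
  sorted[12] = pRQQPpRQPPR$pR  (last char: 'R')
  sorted[13] = pRpRQQPpRQPPR$  (last char: '$')
Last column: RQPQRQRPpppPR$
Original string S is at sorted index 13

Answer: RQPQRQRPpppPR$
13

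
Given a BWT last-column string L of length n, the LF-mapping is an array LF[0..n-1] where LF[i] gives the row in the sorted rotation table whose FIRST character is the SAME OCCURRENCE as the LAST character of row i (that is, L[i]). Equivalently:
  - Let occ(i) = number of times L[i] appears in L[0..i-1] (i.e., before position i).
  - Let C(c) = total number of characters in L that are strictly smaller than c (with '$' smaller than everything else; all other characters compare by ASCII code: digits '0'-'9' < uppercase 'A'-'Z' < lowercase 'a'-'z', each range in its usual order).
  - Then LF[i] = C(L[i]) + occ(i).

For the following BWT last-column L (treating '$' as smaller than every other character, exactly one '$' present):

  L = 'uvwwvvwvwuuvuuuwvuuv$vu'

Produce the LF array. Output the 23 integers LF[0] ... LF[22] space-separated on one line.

Answer: 1 10 18 19 11 12 20 13 21 2 3 14 4 5 6 22 15 7 8 16 0 17 9

Derivation:
Char counts: '$':1, 'u':9, 'v':8, 'w':5
C (first-col start): C('$')=0, C('u')=1, C('v')=10, C('w')=18
L[0]='u': occ=0, LF[0]=C('u')+0=1+0=1
L[1]='v': occ=0, LF[1]=C('v')+0=10+0=10
L[2]='w': occ=0, LF[2]=C('w')+0=18+0=18
L[3]='w': occ=1, LF[3]=C('w')+1=18+1=19
L[4]='v': occ=1, LF[4]=C('v')+1=10+1=11
L[5]='v': occ=2, LF[5]=C('v')+2=10+2=12
L[6]='w': occ=2, LF[6]=C('w')+2=18+2=20
L[7]='v': occ=3, LF[7]=C('v')+3=10+3=13
L[8]='w': occ=3, LF[8]=C('w')+3=18+3=21
L[9]='u': occ=1, LF[9]=C('u')+1=1+1=2
L[10]='u': occ=2, LF[10]=C('u')+2=1+2=3
L[11]='v': occ=4, LF[11]=C('v')+4=10+4=14
L[12]='u': occ=3, LF[12]=C('u')+3=1+3=4
L[13]='u': occ=4, LF[13]=C('u')+4=1+4=5
L[14]='u': occ=5, LF[14]=C('u')+5=1+5=6
L[15]='w': occ=4, LF[15]=C('w')+4=18+4=22
L[16]='v': occ=5, LF[16]=C('v')+5=10+5=15
L[17]='u': occ=6, LF[17]=C('u')+6=1+6=7
L[18]='u': occ=7, LF[18]=C('u')+7=1+7=8
L[19]='v': occ=6, LF[19]=C('v')+6=10+6=16
L[20]='$': occ=0, LF[20]=C('$')+0=0+0=0
L[21]='v': occ=7, LF[21]=C('v')+7=10+7=17
L[22]='u': occ=8, LF[22]=C('u')+8=1+8=9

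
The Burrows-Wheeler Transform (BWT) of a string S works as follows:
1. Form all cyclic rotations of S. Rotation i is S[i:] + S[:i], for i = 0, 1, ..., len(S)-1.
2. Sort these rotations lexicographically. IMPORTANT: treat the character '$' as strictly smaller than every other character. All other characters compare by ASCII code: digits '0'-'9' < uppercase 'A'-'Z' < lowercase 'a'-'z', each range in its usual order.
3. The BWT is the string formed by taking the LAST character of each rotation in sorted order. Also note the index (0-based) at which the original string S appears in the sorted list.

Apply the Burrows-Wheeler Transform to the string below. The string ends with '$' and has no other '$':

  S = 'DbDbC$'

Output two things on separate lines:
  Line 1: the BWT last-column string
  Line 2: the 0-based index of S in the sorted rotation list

Answer: Cbb$DD
3

Derivation:
All 6 rotations (rotation i = S[i:]+S[:i]):
  rot[0] = DbDbC$
  rot[1] = bDbC$D
  rot[2] = DbC$Db
  rot[3] = bC$DbD
  rot[4] = C$DbDb
  rot[5] = $DbDbC
Sorted (with $ < everything):
  sorted[0] = $DbDbC  (last char: 'C')
  sorted[1] = C$DbDb  (last char: 'b')
  sorted[2] = DbC$Db  (last char: 'b')
  sorted[3] = DbDbC$  (last char: '$')
  sorted[4] = bC$DbD  (last char: 'D')
  sorted[5] = bDbC$D  (last char: 'D')
Last column: Cbb$DD
Original string S is at sorted index 3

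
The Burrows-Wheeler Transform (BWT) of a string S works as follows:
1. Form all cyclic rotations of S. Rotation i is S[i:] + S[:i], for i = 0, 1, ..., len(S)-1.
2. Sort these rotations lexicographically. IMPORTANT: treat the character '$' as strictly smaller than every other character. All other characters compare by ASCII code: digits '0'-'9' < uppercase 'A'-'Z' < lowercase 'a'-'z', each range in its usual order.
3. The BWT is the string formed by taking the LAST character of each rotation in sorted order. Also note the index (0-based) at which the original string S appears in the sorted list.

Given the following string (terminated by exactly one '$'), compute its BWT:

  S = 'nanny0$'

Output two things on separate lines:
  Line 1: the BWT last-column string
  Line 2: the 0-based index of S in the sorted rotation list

All 7 rotations (rotation i = S[i:]+S[:i]):
  rot[0] = nanny0$
  rot[1] = anny0$n
  rot[2] = nny0$na
  rot[3] = ny0$nan
  rot[4] = y0$nann
  rot[5] = 0$nanny
  rot[6] = $nanny0
Sorted (with $ < everything):
  sorted[0] = $nanny0  (last char: '0')
  sorted[1] = 0$nanny  (last char: 'y')
  sorted[2] = anny0$n  (last char: 'n')
  sorted[3] = nanny0$  (last char: '$')
  sorted[4] = nny0$na  (last char: 'a')
  sorted[5] = ny0$nan  (last char: 'n')
  sorted[6] = y0$nann  (last char: 'n')
Last column: 0yn$ann
Original string S is at sorted index 3

Answer: 0yn$ann
3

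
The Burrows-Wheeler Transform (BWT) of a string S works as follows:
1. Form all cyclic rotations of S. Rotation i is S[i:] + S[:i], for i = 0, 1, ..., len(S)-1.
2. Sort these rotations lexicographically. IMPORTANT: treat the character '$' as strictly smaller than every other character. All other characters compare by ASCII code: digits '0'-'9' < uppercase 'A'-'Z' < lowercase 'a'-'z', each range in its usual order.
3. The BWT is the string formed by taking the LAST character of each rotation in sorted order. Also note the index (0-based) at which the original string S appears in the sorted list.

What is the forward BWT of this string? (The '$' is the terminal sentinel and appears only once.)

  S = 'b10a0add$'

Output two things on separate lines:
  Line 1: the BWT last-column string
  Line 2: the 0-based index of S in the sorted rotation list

Answer: d1ab00$da
6

Derivation:
All 9 rotations (rotation i = S[i:]+S[:i]):
  rot[0] = b10a0add$
  rot[1] = 10a0add$b
  rot[2] = 0a0add$b1
  rot[3] = a0add$b10
  rot[4] = 0add$b10a
  rot[5] = add$b10a0
  rot[6] = dd$b10a0a
  rot[7] = d$b10a0ad
  rot[8] = $b10a0add
Sorted (with $ < everything):
  sorted[0] = $b10a0add  (last char: 'd')
  sorted[1] = 0a0add$b1  (last char: '1')
  sorted[2] = 0add$b10a  (last char: 'a')
  sorted[3] = 10a0add$b  (last char: 'b')
  sorted[4] = a0add$b10  (last char: '0')
  sorted[5] = add$b10a0  (last char: '0')
  sorted[6] = b10a0add$  (last char: '$')
  sorted[7] = d$b10a0ad  (last char: 'd')
  sorted[8] = dd$b10a0a  (last char: 'a')
Last column: d1ab00$da
Original string S is at sorted index 6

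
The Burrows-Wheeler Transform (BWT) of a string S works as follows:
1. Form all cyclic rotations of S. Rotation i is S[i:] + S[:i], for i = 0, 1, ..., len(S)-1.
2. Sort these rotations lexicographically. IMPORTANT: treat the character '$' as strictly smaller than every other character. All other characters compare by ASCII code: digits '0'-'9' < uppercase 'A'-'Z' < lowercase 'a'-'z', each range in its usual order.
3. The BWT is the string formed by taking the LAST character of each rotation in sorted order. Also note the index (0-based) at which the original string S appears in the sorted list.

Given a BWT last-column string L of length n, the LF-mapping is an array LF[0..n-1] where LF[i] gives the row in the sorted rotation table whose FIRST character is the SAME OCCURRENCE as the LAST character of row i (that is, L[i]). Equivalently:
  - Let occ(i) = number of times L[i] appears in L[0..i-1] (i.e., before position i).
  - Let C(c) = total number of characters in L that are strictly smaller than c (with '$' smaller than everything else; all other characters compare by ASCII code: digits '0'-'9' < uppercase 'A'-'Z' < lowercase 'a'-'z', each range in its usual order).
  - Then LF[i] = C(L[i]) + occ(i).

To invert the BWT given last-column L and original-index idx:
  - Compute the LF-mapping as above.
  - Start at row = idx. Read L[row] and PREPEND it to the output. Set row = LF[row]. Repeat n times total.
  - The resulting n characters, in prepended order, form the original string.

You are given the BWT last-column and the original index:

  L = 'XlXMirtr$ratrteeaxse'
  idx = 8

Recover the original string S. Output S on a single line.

Answer: extraterrestrialMXX$

Derivation:
LF mapping: 2 10 3 1 9 11 16 12 0 13 4 17 14 18 6 7 5 19 15 8
Walk LF starting at row 8, prepending L[row]:
  step 1: row=8, L[8]='$', prepend. Next row=LF[8]=0
  step 2: row=0, L[0]='X', prepend. Next row=LF[0]=2
  step 3: row=2, L[2]='X', prepend. Next row=LF[2]=3
  step 4: row=3, L[3]='M', prepend. Next row=LF[3]=1
  step 5: row=1, L[1]='l', prepend. Next row=LF[1]=10
  step 6: row=10, L[10]='a', prepend. Next row=LF[10]=4
  step 7: row=4, L[4]='i', prepend. Next row=LF[4]=9
  step 8: row=9, L[9]='r', prepend. Next row=LF[9]=13
  step 9: row=13, L[13]='t', prepend. Next row=LF[13]=18
  step 10: row=18, L[18]='s', prepend. Next row=LF[18]=15
  step 11: row=15, L[15]='e', prepend. Next row=LF[15]=7
  step 12: row=7, L[7]='r', prepend. Next row=LF[7]=12
  step 13: row=12, L[12]='r', prepend. Next row=LF[12]=14
  step 14: row=14, L[14]='e', prepend. Next row=LF[14]=6
  step 15: row=6, L[6]='t', prepend. Next row=LF[6]=16
  step 16: row=16, L[16]='a', prepend. Next row=LF[16]=5
  step 17: row=5, L[5]='r', prepend. Next row=LF[5]=11
  step 18: row=11, L[11]='t', prepend. Next row=LF[11]=17
  step 19: row=17, L[17]='x', prepend. Next row=LF[17]=19
  step 20: row=19, L[19]='e', prepend. Next row=LF[19]=8
Reversed output: extraterrestrialMXX$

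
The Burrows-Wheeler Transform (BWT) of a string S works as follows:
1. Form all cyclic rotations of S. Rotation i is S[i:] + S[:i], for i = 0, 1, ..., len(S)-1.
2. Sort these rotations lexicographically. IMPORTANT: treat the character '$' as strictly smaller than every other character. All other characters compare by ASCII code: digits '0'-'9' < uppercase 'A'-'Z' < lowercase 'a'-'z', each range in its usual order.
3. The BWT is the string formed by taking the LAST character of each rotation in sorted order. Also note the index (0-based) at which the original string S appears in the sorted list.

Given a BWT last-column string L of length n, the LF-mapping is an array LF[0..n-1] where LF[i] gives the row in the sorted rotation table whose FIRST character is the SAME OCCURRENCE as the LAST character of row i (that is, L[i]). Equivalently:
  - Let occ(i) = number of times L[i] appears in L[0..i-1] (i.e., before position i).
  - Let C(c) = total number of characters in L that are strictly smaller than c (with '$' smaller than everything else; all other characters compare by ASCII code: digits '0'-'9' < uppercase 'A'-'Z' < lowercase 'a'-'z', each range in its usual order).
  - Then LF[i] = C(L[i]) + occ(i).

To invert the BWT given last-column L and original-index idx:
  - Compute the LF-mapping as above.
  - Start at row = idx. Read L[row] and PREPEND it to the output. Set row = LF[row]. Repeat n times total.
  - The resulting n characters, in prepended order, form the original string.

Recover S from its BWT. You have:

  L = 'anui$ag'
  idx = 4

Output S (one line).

Answer: iguana$

Derivation:
LF mapping: 1 5 6 4 0 2 3
Walk LF starting at row 4, prepending L[row]:
  step 1: row=4, L[4]='$', prepend. Next row=LF[4]=0
  step 2: row=0, L[0]='a', prepend. Next row=LF[0]=1
  step 3: row=1, L[1]='n', prepend. Next row=LF[1]=5
  step 4: row=5, L[5]='a', prepend. Next row=LF[5]=2
  step 5: row=2, L[2]='u', prepend. Next row=LF[2]=6
  step 6: row=6, L[6]='g', prepend. Next row=LF[6]=3
  step 7: row=3, L[3]='i', prepend. Next row=LF[3]=4
Reversed output: iguana$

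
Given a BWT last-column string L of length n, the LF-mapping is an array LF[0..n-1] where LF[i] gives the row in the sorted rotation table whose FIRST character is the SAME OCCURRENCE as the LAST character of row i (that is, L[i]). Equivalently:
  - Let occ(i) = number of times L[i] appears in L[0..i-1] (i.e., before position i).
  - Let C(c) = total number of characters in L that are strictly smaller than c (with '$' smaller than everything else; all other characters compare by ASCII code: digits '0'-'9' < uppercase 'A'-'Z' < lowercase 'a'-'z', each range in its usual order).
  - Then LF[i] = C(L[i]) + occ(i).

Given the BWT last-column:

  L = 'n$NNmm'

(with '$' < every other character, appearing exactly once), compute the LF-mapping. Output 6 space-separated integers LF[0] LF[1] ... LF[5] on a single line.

Char counts: '$':1, 'N':2, 'm':2, 'n':1
C (first-col start): C('$')=0, C('N')=1, C('m')=3, C('n')=5
L[0]='n': occ=0, LF[0]=C('n')+0=5+0=5
L[1]='$': occ=0, LF[1]=C('$')+0=0+0=0
L[2]='N': occ=0, LF[2]=C('N')+0=1+0=1
L[3]='N': occ=1, LF[3]=C('N')+1=1+1=2
L[4]='m': occ=0, LF[4]=C('m')+0=3+0=3
L[5]='m': occ=1, LF[5]=C('m')+1=3+1=4

Answer: 5 0 1 2 3 4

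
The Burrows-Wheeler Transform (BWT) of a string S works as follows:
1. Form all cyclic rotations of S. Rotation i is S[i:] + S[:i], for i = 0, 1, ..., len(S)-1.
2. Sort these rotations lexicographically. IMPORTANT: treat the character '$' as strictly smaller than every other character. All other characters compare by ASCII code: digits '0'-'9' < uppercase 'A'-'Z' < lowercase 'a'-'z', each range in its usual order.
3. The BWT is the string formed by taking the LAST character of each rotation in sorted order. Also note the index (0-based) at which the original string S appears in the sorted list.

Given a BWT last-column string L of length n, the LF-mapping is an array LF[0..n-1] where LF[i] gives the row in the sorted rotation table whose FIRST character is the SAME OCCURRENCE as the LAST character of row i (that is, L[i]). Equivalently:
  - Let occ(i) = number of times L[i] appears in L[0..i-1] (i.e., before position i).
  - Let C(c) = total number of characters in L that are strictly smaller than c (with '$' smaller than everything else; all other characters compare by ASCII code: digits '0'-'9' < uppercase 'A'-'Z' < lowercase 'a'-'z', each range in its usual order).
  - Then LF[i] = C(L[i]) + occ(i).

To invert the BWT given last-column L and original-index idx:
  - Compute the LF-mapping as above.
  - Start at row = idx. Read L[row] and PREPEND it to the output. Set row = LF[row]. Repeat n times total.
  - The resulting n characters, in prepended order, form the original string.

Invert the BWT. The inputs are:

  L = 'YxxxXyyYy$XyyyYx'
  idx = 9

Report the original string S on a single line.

LF mapping: 3 6 7 8 1 10 11 4 12 0 2 13 14 15 5 9
Walk LF starting at row 9, prepending L[row]:
  step 1: row=9, L[9]='$', prepend. Next row=LF[9]=0
  step 2: row=0, L[0]='Y', prepend. Next row=LF[0]=3
  step 3: row=3, L[3]='x', prepend. Next row=LF[3]=8
  step 4: row=8, L[8]='y', prepend. Next row=LF[8]=12
  step 5: row=12, L[12]='y', prepend. Next row=LF[12]=14
  step 6: row=14, L[14]='Y', prepend. Next row=LF[14]=5
  step 7: row=5, L[5]='y', prepend. Next row=LF[5]=10
  step 8: row=10, L[10]='X', prepend. Next row=LF[10]=2
  step 9: row=2, L[2]='x', prepend. Next row=LF[2]=7
  step 10: row=7, L[7]='Y', prepend. Next row=LF[7]=4
  step 11: row=4, L[4]='X', prepend. Next row=LF[4]=1
  step 12: row=1, L[1]='x', prepend. Next row=LF[1]=6
  step 13: row=6, L[6]='y', prepend. Next row=LF[6]=11
  step 14: row=11, L[11]='y', prepend. Next row=LF[11]=13
  step 15: row=13, L[13]='y', prepend. Next row=LF[13]=15
  step 16: row=15, L[15]='x', prepend. Next row=LF[15]=9
Reversed output: xyyyxXYxXyYyyxY$

Answer: xyyyxXYxXyYyyxY$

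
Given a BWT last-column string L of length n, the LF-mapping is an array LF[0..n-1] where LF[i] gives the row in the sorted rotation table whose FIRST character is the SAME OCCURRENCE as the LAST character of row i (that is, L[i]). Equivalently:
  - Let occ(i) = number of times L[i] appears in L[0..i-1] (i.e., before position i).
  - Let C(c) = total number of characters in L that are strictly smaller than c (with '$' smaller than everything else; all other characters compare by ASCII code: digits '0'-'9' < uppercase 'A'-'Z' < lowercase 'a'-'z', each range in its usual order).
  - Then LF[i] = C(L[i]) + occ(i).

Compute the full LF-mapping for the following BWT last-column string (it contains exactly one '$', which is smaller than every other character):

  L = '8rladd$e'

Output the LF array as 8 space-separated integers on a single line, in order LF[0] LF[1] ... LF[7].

Answer: 1 7 6 2 3 4 0 5

Derivation:
Char counts: '$':1, '8':1, 'a':1, 'd':2, 'e':1, 'l':1, 'r':1
C (first-col start): C('$')=0, C('8')=1, C('a')=2, C('d')=3, C('e')=5, C('l')=6, C('r')=7
L[0]='8': occ=0, LF[0]=C('8')+0=1+0=1
L[1]='r': occ=0, LF[1]=C('r')+0=7+0=7
L[2]='l': occ=0, LF[2]=C('l')+0=6+0=6
L[3]='a': occ=0, LF[3]=C('a')+0=2+0=2
L[4]='d': occ=0, LF[4]=C('d')+0=3+0=3
L[5]='d': occ=1, LF[5]=C('d')+1=3+1=4
L[6]='$': occ=0, LF[6]=C('$')+0=0+0=0
L[7]='e': occ=0, LF[7]=C('e')+0=5+0=5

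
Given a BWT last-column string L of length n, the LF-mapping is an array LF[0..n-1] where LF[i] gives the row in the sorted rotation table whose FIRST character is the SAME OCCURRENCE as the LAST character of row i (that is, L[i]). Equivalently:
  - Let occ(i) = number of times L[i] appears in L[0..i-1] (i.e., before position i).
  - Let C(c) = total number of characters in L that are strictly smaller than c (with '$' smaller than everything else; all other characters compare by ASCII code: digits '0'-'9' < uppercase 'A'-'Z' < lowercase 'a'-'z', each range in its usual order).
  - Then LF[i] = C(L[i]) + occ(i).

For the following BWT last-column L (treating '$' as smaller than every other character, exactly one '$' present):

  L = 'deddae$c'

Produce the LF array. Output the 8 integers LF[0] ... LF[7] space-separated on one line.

Char counts: '$':1, 'a':1, 'c':1, 'd':3, 'e':2
C (first-col start): C('$')=0, C('a')=1, C('c')=2, C('d')=3, C('e')=6
L[0]='d': occ=0, LF[0]=C('d')+0=3+0=3
L[1]='e': occ=0, LF[1]=C('e')+0=6+0=6
L[2]='d': occ=1, LF[2]=C('d')+1=3+1=4
L[3]='d': occ=2, LF[3]=C('d')+2=3+2=5
L[4]='a': occ=0, LF[4]=C('a')+0=1+0=1
L[5]='e': occ=1, LF[5]=C('e')+1=6+1=7
L[6]='$': occ=0, LF[6]=C('$')+0=0+0=0
L[7]='c': occ=0, LF[7]=C('c')+0=2+0=2

Answer: 3 6 4 5 1 7 0 2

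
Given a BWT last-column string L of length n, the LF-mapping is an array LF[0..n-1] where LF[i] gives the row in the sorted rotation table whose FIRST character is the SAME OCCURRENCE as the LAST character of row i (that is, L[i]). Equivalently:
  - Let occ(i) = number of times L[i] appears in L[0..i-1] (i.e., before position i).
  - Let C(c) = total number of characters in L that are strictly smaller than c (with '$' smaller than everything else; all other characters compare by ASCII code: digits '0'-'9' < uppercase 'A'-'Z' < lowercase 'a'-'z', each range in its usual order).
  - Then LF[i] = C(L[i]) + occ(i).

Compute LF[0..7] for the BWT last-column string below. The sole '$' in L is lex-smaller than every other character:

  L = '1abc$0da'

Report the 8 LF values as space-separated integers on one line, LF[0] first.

Answer: 2 3 5 6 0 1 7 4

Derivation:
Char counts: '$':1, '0':1, '1':1, 'a':2, 'b':1, 'c':1, 'd':1
C (first-col start): C('$')=0, C('0')=1, C('1')=2, C('a')=3, C('b')=5, C('c')=6, C('d')=7
L[0]='1': occ=0, LF[0]=C('1')+0=2+0=2
L[1]='a': occ=0, LF[1]=C('a')+0=3+0=3
L[2]='b': occ=0, LF[2]=C('b')+0=5+0=5
L[3]='c': occ=0, LF[3]=C('c')+0=6+0=6
L[4]='$': occ=0, LF[4]=C('$')+0=0+0=0
L[5]='0': occ=0, LF[5]=C('0')+0=1+0=1
L[6]='d': occ=0, LF[6]=C('d')+0=7+0=7
L[7]='a': occ=1, LF[7]=C('a')+1=3+1=4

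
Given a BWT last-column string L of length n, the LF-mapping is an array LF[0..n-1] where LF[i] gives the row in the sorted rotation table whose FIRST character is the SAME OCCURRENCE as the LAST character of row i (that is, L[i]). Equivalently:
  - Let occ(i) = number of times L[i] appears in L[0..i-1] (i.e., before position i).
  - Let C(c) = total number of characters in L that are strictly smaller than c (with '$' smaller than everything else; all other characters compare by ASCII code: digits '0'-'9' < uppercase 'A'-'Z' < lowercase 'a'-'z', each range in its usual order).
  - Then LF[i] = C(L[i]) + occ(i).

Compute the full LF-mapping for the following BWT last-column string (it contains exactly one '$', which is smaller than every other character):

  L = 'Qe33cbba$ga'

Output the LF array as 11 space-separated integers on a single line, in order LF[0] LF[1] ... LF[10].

Char counts: '$':1, '3':2, 'Q':1, 'a':2, 'b':2, 'c':1, 'e':1, 'g':1
C (first-col start): C('$')=0, C('3')=1, C('Q')=3, C('a')=4, C('b')=6, C('c')=8, C('e')=9, C('g')=10
L[0]='Q': occ=0, LF[0]=C('Q')+0=3+0=3
L[1]='e': occ=0, LF[1]=C('e')+0=9+0=9
L[2]='3': occ=0, LF[2]=C('3')+0=1+0=1
L[3]='3': occ=1, LF[3]=C('3')+1=1+1=2
L[4]='c': occ=0, LF[4]=C('c')+0=8+0=8
L[5]='b': occ=0, LF[5]=C('b')+0=6+0=6
L[6]='b': occ=1, LF[6]=C('b')+1=6+1=7
L[7]='a': occ=0, LF[7]=C('a')+0=4+0=4
L[8]='$': occ=0, LF[8]=C('$')+0=0+0=0
L[9]='g': occ=0, LF[9]=C('g')+0=10+0=10
L[10]='a': occ=1, LF[10]=C('a')+1=4+1=5

Answer: 3 9 1 2 8 6 7 4 0 10 5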